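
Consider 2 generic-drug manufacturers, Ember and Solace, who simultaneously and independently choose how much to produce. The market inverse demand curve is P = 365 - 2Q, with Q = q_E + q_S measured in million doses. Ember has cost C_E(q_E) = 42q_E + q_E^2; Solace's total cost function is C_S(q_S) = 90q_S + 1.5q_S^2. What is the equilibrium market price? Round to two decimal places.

222.11

Ember's profit: π_E = (365 - 2Q)q_E - (42q_E + q_E²). Setting ∂π_E/∂q_E = 0: 323 - 6q_E - 2(q_S) = 0.
Solace's profit: π_S = (365 - 2Q)q_S - (90q_S + (3/2)q_S²). Setting ∂π_S/∂q_S = 0: 275 - 7q_S - 2(q_E) = 0.
Rearranging gives the reaction functions q_E = (323 - 2q_S)/6 and q_S = (275 - 2q_E)/7.
Solving the pair: q_E = 1711/38, q_S = 502/19.
Total output Q = 71.4474, so price P = 365 - 2·71.4474 = 222.1053.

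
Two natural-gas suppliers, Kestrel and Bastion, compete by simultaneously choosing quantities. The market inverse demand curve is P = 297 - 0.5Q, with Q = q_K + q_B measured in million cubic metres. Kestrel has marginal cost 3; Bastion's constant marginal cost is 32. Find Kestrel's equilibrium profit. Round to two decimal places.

Kestrel's profit: π_K = (297 - 0.5Q)q_K - (3q_K). Setting ∂π_K/∂q_K = 0: 294 - q_K - (1/2)(q_B) = 0.
Bastion's first-order condition: 265 - q_B - (1/2)(q_K) = 0.
Best responses: q_K = (294 - (1/2)q_B), q_B = (265 - (1/2)q_K).
Substituting one into the other gives q_K = 646/3 and q_B = 472/3.
Price P = 297 - (1/2)·(1118/3) = 332/3.
Kestrel's profit: (332/3 - 3)·(646/3) = 23184.2222.

23184.22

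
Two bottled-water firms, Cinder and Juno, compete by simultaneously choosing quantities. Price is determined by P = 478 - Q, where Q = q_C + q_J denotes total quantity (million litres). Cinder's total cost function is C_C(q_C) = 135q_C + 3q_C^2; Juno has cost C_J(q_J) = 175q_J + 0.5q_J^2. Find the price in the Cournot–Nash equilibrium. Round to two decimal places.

Cinder's profit: π_C = (478 - Q)q_C - (135q_C + 3q_C²). Setting ∂π_C/∂q_C = 0: 343 - 8q_C - (q_J) = 0.
Juno's profit: π_J = (478 - Q)q_J - (175q_J + (1/2)q_J²). Setting ∂π_J/∂q_J = 0: 303 - 3q_J - (q_C) = 0.
So q_C = (343 - q_J)/8 and q_J = (303 - q_C)/3.
Solving the pair: q_C = 726/23, q_J = 90.4783.
Total output Q = 122.0435, so price P = 478 - 122.0435 = 355.9565.

355.96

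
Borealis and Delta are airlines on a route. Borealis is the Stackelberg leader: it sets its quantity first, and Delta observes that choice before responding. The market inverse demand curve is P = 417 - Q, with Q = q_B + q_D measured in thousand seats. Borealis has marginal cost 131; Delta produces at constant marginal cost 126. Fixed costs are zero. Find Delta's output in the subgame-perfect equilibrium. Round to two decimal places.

The follower Delta best-responds to any q_B: π_D = (417 - Q)q_D - 126q_D.
Setting the follower's marginal profit to zero, 291 - q_B - 2q_D = 0, i.e. q_D = (291 - q_B)/2.
The leader anticipates this reaction. Substituting into P = 417 - Q gives P = 543/2 - (1/2)q_B, so π_B = (543/2 - (1/2)q_B)q_B - 131q_B.
Leader FOC: 281/2 - q_B = 0, so q_B = 281/2.
Then q_D = (291 - 281/2)/2 = 301/4.

75.25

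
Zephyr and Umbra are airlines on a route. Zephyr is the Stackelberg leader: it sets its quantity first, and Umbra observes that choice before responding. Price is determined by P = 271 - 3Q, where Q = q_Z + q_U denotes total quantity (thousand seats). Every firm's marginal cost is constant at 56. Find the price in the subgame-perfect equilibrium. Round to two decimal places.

109.75

The follower Umbra best-responds to any q_Z: π_U = (271 - 3Q)q_U - 56q_U.
Follower FOC: 215 - 3q_Z - 6q_U = 0, so q_U(q_Z) = (215 - 3q_Z)/6.
The leader anticipates this reaction. Substituting into P = 271 - 3Q gives P = 327/2 - (3/2)q_Z, so π_Z = (327/2 - (3/2)q_Z)q_Z - 56q_Z.
The leader's first-order condition 215/2 - 3q_Z = 0 yields q_Z = 215/6.
Then q_U = (215 - 3·(215/6))/6 = 215/12.
Total output Q = 215/4, so price P = 271 - 3·(215/4) = 439/4.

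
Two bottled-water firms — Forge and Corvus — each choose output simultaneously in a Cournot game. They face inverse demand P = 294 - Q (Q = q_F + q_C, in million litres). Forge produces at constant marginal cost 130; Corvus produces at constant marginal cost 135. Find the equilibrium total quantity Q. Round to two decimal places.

Forge's profit: π_F = (294 - Q)q_F - (130q_F). Setting ∂π_F/∂q_F = 0: 164 - 2q_F - (q_C) = 0.
Corvus's profit: π_C = (294 - Q)q_C - (135q_C). Setting ∂π_C/∂q_C = 0: 159 - 2q_C - (q_F) = 0.
Rearranging gives the reaction functions q_F = (164 - q_C)/2 and q_C = (159 - q_F)/2.
Substituting one into the other gives q_F = 169/3 and q_C = 154/3.
Total output Q = 169/3 + 154/3 = 323/3.

107.67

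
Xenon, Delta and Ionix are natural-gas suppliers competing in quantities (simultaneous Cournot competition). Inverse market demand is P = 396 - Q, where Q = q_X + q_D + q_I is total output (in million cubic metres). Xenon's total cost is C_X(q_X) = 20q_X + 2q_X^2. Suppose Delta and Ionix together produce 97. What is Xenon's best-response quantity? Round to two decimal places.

With rivals' combined output fixed at 97, Xenon's profit is π_X = (396 - 97 - q_X)q_X - (20q_X + 2q_X²) = (299 - q_X)q_X - (20q_X + 2q_X²).
∂π_X/∂q_X = 279 - 6q_X = 0, so q_X = 93/2.

46.50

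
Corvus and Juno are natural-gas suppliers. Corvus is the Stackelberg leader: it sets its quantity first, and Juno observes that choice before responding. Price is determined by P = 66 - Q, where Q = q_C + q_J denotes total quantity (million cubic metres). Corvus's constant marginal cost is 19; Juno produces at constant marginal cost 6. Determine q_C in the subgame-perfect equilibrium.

17

Solve by backward induction. Given q_C, the follower Juno maximises π_J = (66 - q_C - q_J)q_J - 6q_J.
Follower FOC: 60 - q_C - 2q_J = 0, so q_J(q_C) = (60 - q_C)/2.
The leader anticipates this reaction. Substituting into P = 66 - Q gives P = 36 - (1/2)q_C, so π_C = (36 - (1/2)q_C)q_C - 19q_C.
Maximising: ∂π_C/∂q_C = 17 - q_C = 0, giving q_C = 17.
Then q_J = (60 - 17)/2 = 43/2.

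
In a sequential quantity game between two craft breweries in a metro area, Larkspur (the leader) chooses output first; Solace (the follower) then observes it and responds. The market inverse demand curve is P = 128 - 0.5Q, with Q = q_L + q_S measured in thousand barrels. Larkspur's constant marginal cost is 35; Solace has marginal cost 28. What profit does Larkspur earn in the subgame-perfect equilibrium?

Solve by backward induction. Given q_L, the follower Solace maximises π_S = (128 - (1/2)q_L - (1/2)q_S)q_S - 28q_S.
Follower FOC: 100 - (1/2)q_L - q_S = 0, so q_S(q_L) = (100 - (1/2)q_L).
The leader anticipates this reaction. Substituting into P = 128 - 0.5Q gives P = 78 - (1/4)q_L, so π_L = (78 - (1/4)q_L)q_L - 35q_L.
Leader FOC: 43 - (1/2)q_L = 0, so q_L = 86.
Then q_S = (100 - (1/2)·86) = 57.
Price P = 128 - (1/2)·143 = 113/2.
Larkspur's profit: (113/2 - 35)·86 = 1849.

1849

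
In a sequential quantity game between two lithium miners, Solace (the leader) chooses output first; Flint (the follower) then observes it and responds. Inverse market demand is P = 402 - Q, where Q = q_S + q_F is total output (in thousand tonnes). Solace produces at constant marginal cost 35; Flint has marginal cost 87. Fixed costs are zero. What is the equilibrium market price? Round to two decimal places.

139.75

Solve by backward induction. Given q_S, the follower Flint maximises π_F = (402 - q_S - q_F)q_F - 87q_F.
Follower FOC: 315 - q_S - 2q_F = 0, so q_F(q_S) = (315 - q_S)/2.
The leader anticipates this reaction. Substituting into P = 402 - Q gives P = 489/2 - (1/2)q_S, so π_S = (489/2 - (1/2)q_S)q_S - 35q_S.
The leader's first-order condition 419/2 - q_S = 0 yields q_S = 419/2.
Then q_F = (315 - 419/2)/2 = 211/4.
Total output Q = 1049/4, so price P = 402 - 1049/4 = 559/4.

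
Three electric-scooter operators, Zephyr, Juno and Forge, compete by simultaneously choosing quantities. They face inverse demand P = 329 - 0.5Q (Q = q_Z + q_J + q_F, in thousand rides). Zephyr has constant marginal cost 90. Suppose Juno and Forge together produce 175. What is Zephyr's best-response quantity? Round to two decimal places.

With rivals' combined output fixed at 175, Zephyr's profit is π_Z = (329 - (1/2)·175 - (1/2)q_Z)q_Z - (90q_Z) = (483/2 - (1/2)q_Z)q_Z - (90q_Z).
∂π_Z/∂q_Z = 303/2 - q_Z = 0, so q_Z = 303/2.

151.50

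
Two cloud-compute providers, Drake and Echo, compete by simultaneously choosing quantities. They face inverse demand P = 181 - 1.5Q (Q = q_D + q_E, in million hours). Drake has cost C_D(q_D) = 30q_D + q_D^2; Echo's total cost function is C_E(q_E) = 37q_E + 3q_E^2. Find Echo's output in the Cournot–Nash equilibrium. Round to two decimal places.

11.54

Drake's profit: π_D = (181 - 1.5Q)q_D - (30q_D + q_D²). Setting ∂π_D/∂q_D = 0: 151 - 5q_D - (3/2)(q_E) = 0.
Echo's profit: π_E = (181 - 1.5Q)q_E - (37q_E + 3q_E²). Setting ∂π_E/∂q_E = 0: 144 - 9q_E - (3/2)(q_D) = 0.
Best responses: q_D = (151 - (3/2)q_E)/5, q_E = (144 - (3/2)q_D)/9.
Solving the pair: q_D = 508/19, q_E = 658/57.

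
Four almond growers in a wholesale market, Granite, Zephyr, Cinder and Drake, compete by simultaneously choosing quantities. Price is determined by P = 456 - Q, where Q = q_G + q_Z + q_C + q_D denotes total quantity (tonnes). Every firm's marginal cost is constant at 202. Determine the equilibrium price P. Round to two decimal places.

A representative firm's profit is π_i = q_i(456 - Q) - 202q_i.
First-order condition (treating rivals' output as given): 254 - 2q_i - Σ_{j≠i} q_j = 0.
By symmetry each firm produces the same amount; substituting Σ_{j≠i} q_j = 3q_i yields q_i = 254/5.
Total output Q = 1016/5, so price P = 456 - 1016/5 = 1264/5.

252.80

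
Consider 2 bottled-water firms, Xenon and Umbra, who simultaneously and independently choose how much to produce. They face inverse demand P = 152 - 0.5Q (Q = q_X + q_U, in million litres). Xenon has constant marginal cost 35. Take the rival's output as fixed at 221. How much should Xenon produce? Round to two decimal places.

6.50

With the rival's output fixed at 221, Xenon's profit is π_X = (152 - (1/2)·221 - (1/2)q_X)q_X - (35q_X) = (83/2 - (1/2)q_X)q_X - (35q_X).
∂π_X/∂q_X = 13/2 - q_X = 0, so q_X = 13/2.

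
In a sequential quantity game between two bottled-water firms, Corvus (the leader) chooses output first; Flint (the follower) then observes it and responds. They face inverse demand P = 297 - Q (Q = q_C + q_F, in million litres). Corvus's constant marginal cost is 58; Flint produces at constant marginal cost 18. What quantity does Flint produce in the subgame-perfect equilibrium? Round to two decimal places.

The follower Flint best-responds to any q_C: π_F = (297 - Q)q_F - 18q_F.
∂π_F/∂q_F = 279 - q_C - 2q_F = 0 gives the reaction function q_F = (279 - q_C)/2.
Corvus substitutes q_F(q_C) into its own profit: π_C = q_C(297 - q_C - (279 - q_C)/2) - 58q_C = (315/2 - (1/2)q_C)q_C - 58q_C.
Maximising: ∂π_C/∂q_C = 199/2 - q_C = 0, giving q_C = 199/2.
Then q_F = (279 - 199/2)/2 = 359/4.

89.75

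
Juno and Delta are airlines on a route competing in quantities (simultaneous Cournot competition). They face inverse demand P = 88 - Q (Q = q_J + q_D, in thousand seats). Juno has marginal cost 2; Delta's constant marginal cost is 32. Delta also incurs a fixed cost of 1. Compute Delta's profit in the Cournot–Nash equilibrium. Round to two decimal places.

Juno's profit: π_J = (88 - Q)q_J - (2q_J). Setting ∂π_J/∂q_J = 0: 86 - 2q_J - (q_D) = 0.
Delta's profit: π_D = (88 - Q)q_D - (32q_D). Setting ∂π_D/∂q_D = 0: 56 - 2q_D - (q_J) = 0.
Rearranging gives the reaction functions q_J = (86 - q_D)/2 and q_D = (56 - q_J)/2.
Substituting one into the other gives q_J = 116/3 and q_D = 26/3.
Price P = 88 - 142/3 = 122/3.
Delta's profit: (122/3 - 32)·(26/3) - 1 = 667/9.

74.11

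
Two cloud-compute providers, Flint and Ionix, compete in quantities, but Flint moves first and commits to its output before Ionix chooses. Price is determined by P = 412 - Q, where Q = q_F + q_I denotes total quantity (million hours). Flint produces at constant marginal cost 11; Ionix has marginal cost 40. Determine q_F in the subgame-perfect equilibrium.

215

Solve by backward induction. Given q_F, the follower Ionix maximises π_I = (412 - q_F - q_I)q_I - 40q_I.
Follower FOC: 372 - q_F - 2q_I = 0, so q_I(q_F) = (372 - q_F)/2.
Flint substitutes q_I(q_F) into its own profit: π_F = q_F(412 - q_F - (372 - q_F)/2) - 11q_F = (226 - (1/2)q_F)q_F - 11q_F.
The leader's first-order condition 215 - q_F = 0 yields q_F = 215.
Then q_I = (372 - 215)/2 = 157/2.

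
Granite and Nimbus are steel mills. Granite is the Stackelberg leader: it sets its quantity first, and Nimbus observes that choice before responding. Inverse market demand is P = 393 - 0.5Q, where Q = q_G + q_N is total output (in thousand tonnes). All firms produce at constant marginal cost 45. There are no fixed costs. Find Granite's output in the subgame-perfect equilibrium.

The follower Nimbus best-responds to any q_G: π_N = (393 - 0.5Q)q_N - 45q_N.
∂π_N/∂q_N = 348 - (1/2)q_G - q_N = 0 gives the reaction function q_N = (348 - (1/2)q_G).
The leader anticipates this reaction. Substituting into P = 393 - 0.5Q gives P = 219 - (1/4)q_G, so π_G = (219 - (1/4)q_G)q_G - 45q_G.
Leader FOC: 174 - (1/2)q_G = 0, so q_G = 348.
Then q_N = (348 - (1/2)·348) = 174.

348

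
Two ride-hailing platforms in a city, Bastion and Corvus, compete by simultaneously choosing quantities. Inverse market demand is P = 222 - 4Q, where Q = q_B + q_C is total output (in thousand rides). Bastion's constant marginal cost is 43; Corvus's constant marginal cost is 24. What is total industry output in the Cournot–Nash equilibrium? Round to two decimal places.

31.42

Bastion's profit: π_B = (222 - 4Q)q_B - (43q_B). Setting ∂π_B/∂q_B = 0: 179 - 8q_B - 4(q_C) = 0.
Corvus's first-order condition: 198 - 8q_C - 4(q_B) = 0.
Rearranging gives the reaction functions q_B = (179 - 4q_C)/8 and q_C = (198 - 4q_B)/8.
Substituting one into the other gives q_B = 40/3 and q_C = 217/12.
Total output Q = 40/3 + 217/12 = 377/12.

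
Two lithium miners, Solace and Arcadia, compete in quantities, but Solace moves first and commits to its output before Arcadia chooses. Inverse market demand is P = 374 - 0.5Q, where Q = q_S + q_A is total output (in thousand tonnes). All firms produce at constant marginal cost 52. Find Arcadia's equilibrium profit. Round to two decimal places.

The follower Arcadia best-responds to any q_S: π_A = (374 - 0.5Q)q_A - 52q_A.
Setting the follower's marginal profit to zero, 322 - (1/2)q_S - q_A = 0, i.e. q_A = (322 - (1/2)q_S).
The leader anticipates this reaction. Substituting into P = 374 - 0.5Q gives P = 213 - (1/4)q_S, so π_S = (213 - (1/4)q_S)q_S - 52q_S.
The leader's first-order condition 161 - (1/2)q_S = 0 yields q_S = 322.
Then q_A = (322 - (1/2)·322) = 161.
Price P = 374 - (1/2)·483 = 265/2.
Arcadia's profit: (265/2 - 52)·161 = 12960.5000.

12960.50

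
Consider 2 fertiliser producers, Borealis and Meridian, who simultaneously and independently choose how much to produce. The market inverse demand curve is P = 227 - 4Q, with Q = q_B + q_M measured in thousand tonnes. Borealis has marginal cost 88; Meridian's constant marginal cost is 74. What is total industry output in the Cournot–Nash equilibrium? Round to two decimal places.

Borealis's profit: π_B = (227 - 4Q)q_B - (88q_B). Setting ∂π_B/∂q_B = 0: 139 - 8q_B - 4(q_M) = 0.
Meridian's profit: π_M = (227 - 4Q)q_M - (74q_M). Setting ∂π_M/∂q_M = 0: 153 - 8q_M - 4(q_B) = 0.
Rearranging gives the reaction functions q_B = (139 - 4q_M)/8 and q_M = (153 - 4q_B)/8.
Solving the pair: q_B = 125/12, q_M = 167/12.
Total output Q = 125/12 + 167/12 = 73/3.

24.33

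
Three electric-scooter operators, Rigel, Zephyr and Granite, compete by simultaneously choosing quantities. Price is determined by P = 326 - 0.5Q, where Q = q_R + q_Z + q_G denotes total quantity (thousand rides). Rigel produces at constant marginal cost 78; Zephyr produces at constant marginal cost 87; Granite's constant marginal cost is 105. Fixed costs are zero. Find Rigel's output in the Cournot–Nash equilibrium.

142

Rigel's profit: π_R = (326 - 0.5Q)q_R - (78q_R). Setting ∂π_R/∂q_R = 0: 248 - q_R - (1/2)(q_Z + q_G) = 0.
Zephyr's first-order condition: 239 - q_Z - (1/2)(q_R + q_G) = 0.
Granite's first-order condition: 221 - q_G - (1/2)(q_R + q_Z) = 0.
Adding the 3 conditions: 708 − Q − Q = 0, i.e. Q = 354.
Back-substituting: q_R = (248 − 177)/(1/2) = 142, q_Z = (239 − 177)/(1/2) = 124, q_G = (221 − 177)/(1/2) = 88.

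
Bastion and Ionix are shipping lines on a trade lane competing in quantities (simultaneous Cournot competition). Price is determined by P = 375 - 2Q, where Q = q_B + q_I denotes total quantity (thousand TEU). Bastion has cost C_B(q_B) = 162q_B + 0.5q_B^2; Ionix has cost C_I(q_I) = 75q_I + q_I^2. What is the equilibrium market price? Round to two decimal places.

Bastion's profit: π_B = (375 - 2Q)q_B - (162q_B + (1/2)q_B²). Setting ∂π_B/∂q_B = 0: 213 - 5q_B - 2(q_I) = 0.
Ionix's profit: π_I = (375 - 2Q)q_I - (75q_I + q_I²). Setting ∂π_I/∂q_I = 0: 300 - 6q_I - 2(q_B) = 0.
Best responses: q_B = (213 - 2q_I)/5, q_I = (300 - 2q_B)/6.
Substituting one into the other gives q_B = 339/13 and q_I = 537/13.
Total output Q = 876/13, so price P = 375 - 2·(876/13) = 240.2308.

240.23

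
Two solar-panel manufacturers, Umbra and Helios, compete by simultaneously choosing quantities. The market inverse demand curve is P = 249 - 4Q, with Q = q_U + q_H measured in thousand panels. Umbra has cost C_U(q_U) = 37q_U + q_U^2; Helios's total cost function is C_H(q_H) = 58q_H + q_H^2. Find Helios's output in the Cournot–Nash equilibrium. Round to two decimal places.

Umbra's profit: π_U = (249 - 4Q)q_U - (37q_U + q_U²). Setting ∂π_U/∂q_U = 0: 212 - 10q_U - 4(q_H) = 0.
Helios's first-order condition: 191 - 10q_H - 4(q_U) = 0.
Best responses: q_U = (212 - 4q_H)/10, q_H = (191 - 4q_U)/10.
Solving the pair: q_U = 113/7, q_H = 177/14.

12.64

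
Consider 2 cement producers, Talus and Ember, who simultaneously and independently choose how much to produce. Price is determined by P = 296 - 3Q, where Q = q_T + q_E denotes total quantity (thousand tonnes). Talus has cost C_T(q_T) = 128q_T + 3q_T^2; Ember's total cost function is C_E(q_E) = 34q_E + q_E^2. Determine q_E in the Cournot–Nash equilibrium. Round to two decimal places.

30.34

Talus's profit: π_T = (296 - 3Q)q_T - (128q_T + 3q_T²). Setting ∂π_T/∂q_T = 0: 168 - 12q_T - 3(q_E) = 0.
Ember's profit: π_E = (296 - 3Q)q_E - (34q_E + q_E²). Setting ∂π_E/∂q_E = 0: 262 - 8q_E - 3(q_T) = 0.
Rearranging gives the reaction functions q_T = (168 - 3q_E)/12 and q_E = (262 - 3q_T)/8.
Solving the pair: q_T = 186/29, q_E = 880/29.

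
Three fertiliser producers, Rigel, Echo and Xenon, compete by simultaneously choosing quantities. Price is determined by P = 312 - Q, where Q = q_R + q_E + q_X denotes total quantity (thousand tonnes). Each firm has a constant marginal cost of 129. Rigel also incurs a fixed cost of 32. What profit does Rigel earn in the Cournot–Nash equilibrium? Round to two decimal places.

A representative firm's profit is π_i = q_i(312 - Q) - 129q_i.
First-order condition (treating rivals' output as given): 183 - 2q_i - Σ_{j≠i} q_j = 0.
With identical firms every q_j equals q_i, so Σ_{j≠i} q_j = 2q_i and 183 = 4q_i, giving q_i = 183/4.
Price P = 312 - 549/4 = 699/4.
Rigel's profit: (699/4 - 129)·(183/4) - 32 = 2061.0625.

2061.06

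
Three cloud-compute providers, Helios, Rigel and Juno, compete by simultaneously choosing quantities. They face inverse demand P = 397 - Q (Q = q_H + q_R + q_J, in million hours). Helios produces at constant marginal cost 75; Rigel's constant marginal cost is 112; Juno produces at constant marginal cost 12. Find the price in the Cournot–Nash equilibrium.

149

Helios's profit: π_H = (397 - Q)q_H - (75q_H). Setting ∂π_H/∂q_H = 0: 322 - 2q_H - (q_R + q_J) = 0.
Rigel's profit: π_R = (397 - Q)q_R - (112q_R). Setting ∂π_R/∂q_R = 0: 285 - 2q_R - (q_H + q_J) = 0.
Juno's first-order condition: 385 - 2q_J - (q_H + q_R) = 0.
Summing all 3 equations gives 992 − 4Q = 0, hence Q = 248.
Back-substituting: q_H = (322 − 248) = 74, q_R = (285 − 248) = 37, q_J = (385 − 248) = 137.
Total output Q = 248, so price P = 397 - 248 = 149.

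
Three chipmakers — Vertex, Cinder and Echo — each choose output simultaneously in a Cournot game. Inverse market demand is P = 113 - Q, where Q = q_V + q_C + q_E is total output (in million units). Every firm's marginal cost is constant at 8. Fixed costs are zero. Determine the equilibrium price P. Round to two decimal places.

Each firm earns π_i = (113 - Q)q_i - 8q_i.
First-order condition (treating rivals' output as given): 105 - 2q_i - Σ_{j≠i} q_j = 0.
With identical firms every q_j equals q_i, so Σ_{j≠i} q_j = 2q_i and 105 = 4q_i, giving q_i = 105/4.
Total output Q = 315/4, so price P = 113 - 315/4 = 137/4.

34.25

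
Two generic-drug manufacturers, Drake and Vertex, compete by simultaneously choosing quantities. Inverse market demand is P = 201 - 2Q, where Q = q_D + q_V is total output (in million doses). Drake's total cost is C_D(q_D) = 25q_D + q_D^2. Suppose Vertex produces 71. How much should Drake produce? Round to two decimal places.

5.67

With the rival's output fixed at 71, Drake's profit is π_D = (201 - 2·71 - 2q_D)q_D - (25q_D + q_D²) = (59 - 2q_D)q_D - (25q_D + q_D²).
∂π_D/∂q_D = 34 - 6q_D = 0, so q_D = 17/3.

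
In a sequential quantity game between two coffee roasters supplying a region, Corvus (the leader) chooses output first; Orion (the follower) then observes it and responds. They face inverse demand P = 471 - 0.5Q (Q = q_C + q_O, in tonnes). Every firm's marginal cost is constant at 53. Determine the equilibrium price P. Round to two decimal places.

The follower Orion best-responds to any q_C: π_O = (471 - 0.5Q)q_O - 53q_O.
Setting the follower's marginal profit to zero, 418 - (1/2)q_C - q_O = 0, i.e. q_O = (418 - (1/2)q_C).
Corvus substitutes q_O(q_C) into its own profit: π_C = q_C(471 - (1/2)q_C - (418 - (1/2)q_C)/2) - 53q_C = (262 - (1/4)q_C)q_C - 53q_C.
The leader's first-order condition 209 - (1/2)q_C = 0 yields q_C = 418.
Then q_O = (418 - (1/2)·418) = 209.
Total output Q = 627, so price P = 471 - (1/2)·627 = 315/2.

157.50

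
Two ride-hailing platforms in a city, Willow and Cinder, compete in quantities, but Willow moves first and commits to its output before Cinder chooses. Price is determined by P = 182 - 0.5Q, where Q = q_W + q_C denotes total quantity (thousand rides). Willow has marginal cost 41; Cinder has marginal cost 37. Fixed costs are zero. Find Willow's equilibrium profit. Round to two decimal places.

4692.25

Solve by backward induction. Given q_W, the follower Cinder maximises π_C = (182 - (1/2)q_W - (1/2)q_C)q_C - 37q_C.
Setting the follower's marginal profit to zero, 145 - (1/2)q_W - q_C = 0, i.e. q_C = (145 - (1/2)q_W).
The leader anticipates this reaction. Substituting into P = 182 - 0.5Q gives P = 219/2 - (1/4)q_W, so π_W = (219/2 - (1/4)q_W)q_W - 41q_W.
The leader's first-order condition 137/2 - (1/2)q_W = 0 yields q_W = 137.
Then q_C = (145 - (1/2)·137) = 153/2.
Price P = 182 - (1/2)·(427/2) = 301/4.
Willow's profit: (301/4 - 41)·137 = 4692.2500.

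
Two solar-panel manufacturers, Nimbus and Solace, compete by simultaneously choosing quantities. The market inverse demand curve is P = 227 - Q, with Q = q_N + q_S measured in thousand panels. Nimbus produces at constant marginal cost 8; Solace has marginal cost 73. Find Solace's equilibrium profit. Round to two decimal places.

880.11

Nimbus's profit: π_N = (227 - Q)q_N - (8q_N). Setting ∂π_N/∂q_N = 0: 219 - 2q_N - (q_S) = 0.
Solace's profit: π_S = (227 - Q)q_S - (73q_S). Setting ∂π_S/∂q_S = 0: 154 - 2q_S - (q_N) = 0.
Best responses: q_N = (219 - q_S)/2, q_S = (154 - q_N)/2.
Solving the pair: q_N = 284/3, q_S = 89/3.
Price P = 227 - 373/3 = 308/3.
Solace's profit: (308/3 - 73)·(89/3) = 880.1111.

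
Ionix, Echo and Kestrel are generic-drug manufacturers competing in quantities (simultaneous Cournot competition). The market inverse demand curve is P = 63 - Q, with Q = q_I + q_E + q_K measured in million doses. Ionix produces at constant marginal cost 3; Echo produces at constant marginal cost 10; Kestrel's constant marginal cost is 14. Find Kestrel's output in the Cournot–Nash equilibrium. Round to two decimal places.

Ionix's profit: π_I = (63 - Q)q_I - (3q_I). Setting ∂π_I/∂q_I = 0: 60 - 2q_I - (q_E + q_K) = 0.
Echo's profit: π_E = (63 - Q)q_E - (10q_E). Setting ∂π_E/∂q_E = 0: 53 - 2q_E - (q_I + q_K) = 0.
Kestrel's first-order condition: 49 - 2q_K - (q_I + q_E) = 0.
Adding the 3 first-order conditions: 162 − 4Q = 0, so Q = 81/2.
Back-substituting: q_I = (60 − 81/2) = 39/2, q_E = (53 − 81/2) = 25/2, q_K = (49 − 81/2) = 17/2.

8.50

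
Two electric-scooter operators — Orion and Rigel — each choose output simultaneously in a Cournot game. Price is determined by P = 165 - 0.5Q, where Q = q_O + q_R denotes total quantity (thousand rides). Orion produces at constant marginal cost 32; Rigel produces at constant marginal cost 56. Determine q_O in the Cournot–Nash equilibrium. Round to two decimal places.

104.67

Orion's profit: π_O = (165 - 0.5Q)q_O - (32q_O). Setting ∂π_O/∂q_O = 0: 133 - q_O - (1/2)(q_R) = 0.
Rigel's profit: π_R = (165 - 0.5Q)q_R - (56q_R). Setting ∂π_R/∂q_R = 0: 109 - q_R - (1/2)(q_O) = 0.
So q_O = (133 - (1/2)q_R) and q_R = (109 - (1/2)q_O).
Solving the pair: q_O = 314/3, q_R = 170/3.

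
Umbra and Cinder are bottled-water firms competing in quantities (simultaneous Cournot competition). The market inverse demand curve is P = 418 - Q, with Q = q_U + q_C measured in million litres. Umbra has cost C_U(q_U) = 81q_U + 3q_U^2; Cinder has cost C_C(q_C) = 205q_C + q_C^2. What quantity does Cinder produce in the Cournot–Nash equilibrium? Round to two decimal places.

44.10

Umbra's profit: π_U = (418 - Q)q_U - (81q_U + 3q_U²). Setting ∂π_U/∂q_U = 0: 337 - 8q_U - (q_C) = 0.
Cinder's first-order condition: 213 - 4q_C - (q_U) = 0.
Rearranging gives the reaction functions q_U = (337 - q_C)/8 and q_C = (213 - q_U)/4.
Substituting one into the other gives q_U = 1135/31 and q_C = 1367/31.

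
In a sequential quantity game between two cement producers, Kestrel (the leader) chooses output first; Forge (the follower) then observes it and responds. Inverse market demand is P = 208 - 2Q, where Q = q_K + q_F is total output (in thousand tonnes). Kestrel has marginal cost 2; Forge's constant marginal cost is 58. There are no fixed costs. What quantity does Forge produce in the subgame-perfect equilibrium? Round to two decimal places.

The follower Forge best-responds to any q_K: π_F = (208 - 2Q)q_F - 58q_F.
Setting the follower's marginal profit to zero, 150 - 2q_K - 4q_F = 0, i.e. q_F = (150 - 2q_K)/4.
Kestrel substitutes q_F(q_K) into its own profit: π_K = q_K(208 - 2q_K - (150 - 2q_K)/2) - 2q_K = (133 - q_K)q_K - 2q_K.
Maximising: ∂π_K/∂q_K = 131 - 2q_K = 0, giving q_K = 131/2.
Then q_F = (150 - 2·(131/2))/4 = 19/4.

4.75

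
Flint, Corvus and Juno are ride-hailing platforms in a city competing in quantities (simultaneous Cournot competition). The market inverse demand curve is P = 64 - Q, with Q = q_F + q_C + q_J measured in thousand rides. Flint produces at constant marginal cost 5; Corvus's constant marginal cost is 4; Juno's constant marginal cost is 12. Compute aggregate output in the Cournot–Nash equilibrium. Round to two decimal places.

42.75

Flint's profit: π_F = (64 - Q)q_F - (5q_F). Setting ∂π_F/∂q_F = 0: 59 - 2q_F - (q_C + q_J) = 0.
Corvus's profit: π_C = (64 - Q)q_C - (4q_C). Setting ∂π_C/∂q_C = 0: 60 - 2q_C - (q_F + q_J) = 0.
Juno's first-order condition: 52 - 2q_J - (q_F + q_C) = 0.
Adding the 3 first-order conditions: 171 − 4Q = 0, so Q = 171/4.
Back-substituting: q_F = (59 − 171/4) = 65/4, q_C = (60 − 171/4) = 69/4, q_J = (52 − 171/4) = 37/4.
Total output Q = 65/4 + 69/4 + 37/4 = 171/4.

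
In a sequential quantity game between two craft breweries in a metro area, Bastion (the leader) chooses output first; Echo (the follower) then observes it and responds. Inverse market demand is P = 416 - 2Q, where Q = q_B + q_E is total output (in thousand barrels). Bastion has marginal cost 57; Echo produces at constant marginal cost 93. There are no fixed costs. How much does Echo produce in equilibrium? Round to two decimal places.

Solve by backward induction. Given q_B, the follower Echo maximises π_E = (416 - 2q_B - 2q_E)q_E - 93q_E.
Setting the follower's marginal profit to zero, 323 - 2q_B - 4q_E = 0, i.e. q_E = (323 - 2q_B)/4.
Bastion substitutes q_E(q_B) into its own profit: π_B = q_B(416 - 2q_B - (323 - 2q_B)/2) - 57q_B = (509/2 - q_B)q_B - 57q_B.
Leader FOC: 395/2 - 2q_B = 0, so q_B = 395/4.
Then q_E = (323 - 2·(395/4))/4 = 251/8.

31.38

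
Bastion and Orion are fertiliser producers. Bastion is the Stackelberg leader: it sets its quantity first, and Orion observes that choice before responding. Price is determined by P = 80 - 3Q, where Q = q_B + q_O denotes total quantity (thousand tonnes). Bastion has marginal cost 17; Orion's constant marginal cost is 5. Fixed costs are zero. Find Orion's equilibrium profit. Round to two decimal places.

204.19

The follower Orion best-responds to any q_B: π_O = (80 - 3Q)q_O - 5q_O.
∂π_O/∂q_O = 75 - 3q_B - 6q_O = 0 gives the reaction function q_O = (75 - 3q_B)/6.
Bastion substitutes q_O(q_B) into its own profit: π_B = q_B(80 - 3q_B - (75 - 3q_B)/2) - 17q_B = (85/2 - (3/2)q_B)q_B - 17q_B.
Maximising: ∂π_B/∂q_B = 51/2 - 3q_B = 0, giving q_B = 17/2.
Then q_O = (75 - 3·(17/2))/6 = 33/4.
Price P = 80 - 3·(67/4) = 119/4.
Orion's profit: (119/4 - 5)·(33/4) = 204.1875.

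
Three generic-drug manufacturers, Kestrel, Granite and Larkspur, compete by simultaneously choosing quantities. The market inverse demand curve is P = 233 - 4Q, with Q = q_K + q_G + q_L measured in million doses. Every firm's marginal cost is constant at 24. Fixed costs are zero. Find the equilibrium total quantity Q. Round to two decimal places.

Each firm earns π_i = (233 - 4Q)q_i - 24q_i.
Setting ∂π_i/∂q_i = 0 with rivals' quantities fixed: 209 - 8q_i - 4·Σ_{j≠i} q_j = 0.
With identical firms every q_j equals q_i, so Σ_{j≠i} q_j = 2q_i and 209 = 16q_i, giving q_i = 209/16.
Total output Q = 209/16 + 209/16 + 209/16 = 627/16.

39.19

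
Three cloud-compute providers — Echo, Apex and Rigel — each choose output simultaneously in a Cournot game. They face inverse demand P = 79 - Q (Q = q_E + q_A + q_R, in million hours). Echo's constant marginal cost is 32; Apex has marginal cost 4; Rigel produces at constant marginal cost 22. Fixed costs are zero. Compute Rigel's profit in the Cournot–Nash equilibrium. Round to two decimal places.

Echo's profit: π_E = (79 - Q)q_E - (32q_E). Setting ∂π_E/∂q_E = 0: 47 - 2q_E - (q_A + q_R) = 0.
Apex's first-order condition: 75 - 2q_A - (q_E + q_R) = 0.
Rigel's first-order condition: 57 - 2q_R - (q_E + q_A) = 0.
Adding the 3 first-order conditions: 179 − 4Q = 0, so Q = 179/4.
Back-substituting: q_E = (47 − 179/4) = 9/4, q_A = (75 − 179/4) = 121/4, q_R = (57 − 179/4) = 49/4.
Price P = 79 - 179/4 = 137/4.
Rigel's profit: (137/4 - 22)·(49/4) = 150.0625.

150.06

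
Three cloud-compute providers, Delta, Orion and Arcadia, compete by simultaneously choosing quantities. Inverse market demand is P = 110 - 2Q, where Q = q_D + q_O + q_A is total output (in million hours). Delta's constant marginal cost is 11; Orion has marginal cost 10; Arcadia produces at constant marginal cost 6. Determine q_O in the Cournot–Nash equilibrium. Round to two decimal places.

12.13

Delta's profit: π_D = (110 - 2Q)q_D - (11q_D). Setting ∂π_D/∂q_D = 0: 99 - 4q_D - 2(q_O + q_A) = 0.
Orion's first-order condition: 100 - 4q_O - 2(q_D + q_A) = 0.
Arcadia's profit: π_A = (110 - 2Q)q_A - (6q_A). Setting ∂π_A/∂q_A = 0: 104 - 4q_A - 2(q_D + q_O) = 0.
Adding the 3 first-order conditions: 303 − 8Q = 0, so Q = 303/8.
Back-substituting: q_D = (99 − 303/4)/2 = 93/8, q_O = (100 − 303/4)/2 = 97/8, q_A = (104 − 303/4)/2 = 113/8.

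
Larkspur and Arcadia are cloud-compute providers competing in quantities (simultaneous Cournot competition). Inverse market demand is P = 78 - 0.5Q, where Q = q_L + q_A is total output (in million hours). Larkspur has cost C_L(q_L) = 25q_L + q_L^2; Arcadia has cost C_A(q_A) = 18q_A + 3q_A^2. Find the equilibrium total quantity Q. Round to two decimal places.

23.83

Larkspur's profit: π_L = (78 - 0.5Q)q_L - (25q_L + q_L²). Setting ∂π_L/∂q_L = 0: 53 - 3q_L - (1/2)(q_A) = 0.
Arcadia's first-order condition: 60 - 7q_A - (1/2)(q_L) = 0.
Best responses: q_L = (53 - (1/2)q_A)/3, q_A = (60 - (1/2)q_L)/7.
Substituting one into the other gives q_L = 1364/83 and q_A = 614/83.
Total output Q = 1364/83 + 614/83 = 1978/83.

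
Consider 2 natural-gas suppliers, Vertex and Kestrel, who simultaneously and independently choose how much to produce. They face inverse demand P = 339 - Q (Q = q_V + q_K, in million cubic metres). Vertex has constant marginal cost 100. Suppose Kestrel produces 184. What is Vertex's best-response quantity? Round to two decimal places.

With the rival's output fixed at 184, Vertex's profit is π_V = (339 - 184 - q_V)q_V - (100q_V) = (155 - q_V)q_V - (100q_V).
∂π_V/∂q_V = 55 - 2q_V = 0, so q_V = 55/2.

27.50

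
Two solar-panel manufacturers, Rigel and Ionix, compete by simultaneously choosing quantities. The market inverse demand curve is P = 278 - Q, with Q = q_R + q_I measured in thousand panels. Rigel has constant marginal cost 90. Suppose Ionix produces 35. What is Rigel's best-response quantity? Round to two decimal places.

With the rival's output fixed at 35, Rigel's profit is π_R = (278 - 35 - q_R)q_R - (90q_R) = (243 - q_R)q_R - (90q_R).
∂π_R/∂q_R = 153 - 2q_R = 0, so q_R = 153/2.

76.50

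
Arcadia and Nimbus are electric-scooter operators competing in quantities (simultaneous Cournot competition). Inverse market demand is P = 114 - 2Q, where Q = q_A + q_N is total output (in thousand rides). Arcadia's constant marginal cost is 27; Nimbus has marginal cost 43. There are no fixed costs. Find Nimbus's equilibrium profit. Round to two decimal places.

Arcadia's profit: π_A = (114 - 2Q)q_A - (27q_A). Setting ∂π_A/∂q_A = 0: 87 - 4q_A - 2(q_N) = 0.
Nimbus's first-order condition: 71 - 4q_N - 2(q_A) = 0.
Rearranging gives the reaction functions q_A = (87 - 2q_N)/4 and q_N = (71 - 2q_A)/4.
Substituting one into the other gives q_A = 103/6 and q_N = 55/6.
Price P = 114 - 2·(79/3) = 184/3.
Nimbus's profit: (184/3 - 43)·(55/6) = 168.0556.

168.06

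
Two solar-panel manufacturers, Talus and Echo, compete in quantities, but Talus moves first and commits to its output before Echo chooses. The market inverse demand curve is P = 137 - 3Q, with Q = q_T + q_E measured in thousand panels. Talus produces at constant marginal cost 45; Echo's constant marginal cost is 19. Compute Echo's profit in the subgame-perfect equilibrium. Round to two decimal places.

Solve by backward induction. Given q_T, the follower Echo maximises π_E = (137 - 3q_T - 3q_E)q_E - 19q_E.
Follower FOC: 118 - 3q_T - 6q_E = 0, so q_E(q_T) = (118 - 3q_T)/6.
Talus substitutes q_E(q_T) into its own profit: π_T = q_T(137 - 3q_T - (118 - 3q_T)/2) - 45q_T = (78 - (3/2)q_T)q_T - 45q_T.
Maximising: ∂π_T/∂q_T = 33 - 3q_T = 0, giving q_T = 11.
Then q_E = (118 - 3·11)/6 = 85/6.
Price P = 137 - 3·(151/6) = 123/2.
Echo's profit: (123/2 - 19)·(85/6) = 602.0833.

602.08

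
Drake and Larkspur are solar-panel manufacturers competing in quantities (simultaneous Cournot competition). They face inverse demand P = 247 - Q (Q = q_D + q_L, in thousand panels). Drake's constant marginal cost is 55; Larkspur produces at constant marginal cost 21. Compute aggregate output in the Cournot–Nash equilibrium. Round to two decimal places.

139.33

Drake's profit: π_D = (247 - Q)q_D - (55q_D). Setting ∂π_D/∂q_D = 0: 192 - 2q_D - (q_L) = 0.
Larkspur's profit: π_L = (247 - Q)q_L - (21q_L). Setting ∂π_L/∂q_L = 0: 226 - 2q_L - (q_D) = 0.
Rearranging gives the reaction functions q_D = (192 - q_L)/2 and q_L = (226 - q_D)/2.
Substituting one into the other gives q_D = 158/3 and q_L = 260/3.
Total output Q = 158/3 + 260/3 = 418/3.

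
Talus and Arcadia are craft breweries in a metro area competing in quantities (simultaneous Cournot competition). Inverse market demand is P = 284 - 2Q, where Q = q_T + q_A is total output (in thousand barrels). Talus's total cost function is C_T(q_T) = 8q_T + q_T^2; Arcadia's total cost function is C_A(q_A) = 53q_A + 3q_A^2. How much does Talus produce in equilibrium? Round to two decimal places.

Talus's profit: π_T = (284 - 2Q)q_T - (8q_T + q_T²). Setting ∂π_T/∂q_T = 0: 276 - 6q_T - 2(q_A) = 0.
Arcadia's first-order condition: 231 - 10q_A - 2(q_T) = 0.
So q_T = (276 - 2q_A)/6 and q_A = (231 - 2q_T)/10.
Solving the pair: q_T = 1149/28, q_A = 417/28.

41.04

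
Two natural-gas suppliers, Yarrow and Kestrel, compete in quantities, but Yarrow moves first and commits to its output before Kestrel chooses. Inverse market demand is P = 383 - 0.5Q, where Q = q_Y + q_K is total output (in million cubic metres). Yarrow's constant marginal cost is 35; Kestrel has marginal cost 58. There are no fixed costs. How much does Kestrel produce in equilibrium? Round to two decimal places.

139.50

The follower Kestrel best-responds to any q_Y: π_K = (383 - 0.5Q)q_K - 58q_K.
Follower FOC: 325 - (1/2)q_Y - q_K = 0, so q_K(q_Y) = (325 - (1/2)q_Y).
The leader anticipates this reaction. Substituting into P = 383 - 0.5Q gives P = 441/2 - (1/4)q_Y, so π_Y = (441/2 - (1/4)q_Y)q_Y - 35q_Y.
The leader's first-order condition 371/2 - (1/2)q_Y = 0 yields q_Y = 371.
Then q_K = (325 - (1/2)·371) = 279/2.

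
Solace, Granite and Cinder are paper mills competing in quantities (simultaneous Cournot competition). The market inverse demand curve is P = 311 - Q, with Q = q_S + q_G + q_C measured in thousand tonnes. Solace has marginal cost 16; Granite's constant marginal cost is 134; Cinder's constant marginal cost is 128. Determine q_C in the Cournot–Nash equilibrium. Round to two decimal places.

Solace's profit: π_S = (311 - Q)q_S - (16q_S). Setting ∂π_S/∂q_S = 0: 295 - 2q_S - (q_G + q_C) = 0.
Granite's first-order condition: 177 - 2q_G - (q_S + q_C) = 0.
Cinder's profit: π_C = (311 - Q)q_C - (128q_C). Setting ∂π_C/∂q_C = 0: 183 - 2q_C - (q_S + q_G) = 0.
Summing all 3 equations gives 655 − 4Q = 0, hence Q = 655/4.
Back-substituting: q_S = (295 − 655/4) = 525/4, q_G = (177 − 655/4) = 53/4, q_C = (183 − 655/4) = 77/4.

19.25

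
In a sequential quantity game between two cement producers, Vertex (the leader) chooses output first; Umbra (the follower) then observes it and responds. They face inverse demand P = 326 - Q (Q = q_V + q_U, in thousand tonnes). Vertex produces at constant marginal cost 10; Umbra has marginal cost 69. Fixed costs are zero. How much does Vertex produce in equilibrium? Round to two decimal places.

Solve by backward induction. Given q_V, the follower Umbra maximises π_U = (326 - q_V - q_U)q_U - 69q_U.
Setting the follower's marginal profit to zero, 257 - q_V - 2q_U = 0, i.e. q_U = (257 - q_V)/2.
Vertex substitutes q_U(q_V) into its own profit: π_V = q_V(326 - q_V - (257 - q_V)/2) - 10q_V = (395/2 - (1/2)q_V)q_V - 10q_V.
Leader FOC: 375/2 - q_V = 0, so q_V = 375/2.
Then q_U = (257 - 375/2)/2 = 139/4.

187.50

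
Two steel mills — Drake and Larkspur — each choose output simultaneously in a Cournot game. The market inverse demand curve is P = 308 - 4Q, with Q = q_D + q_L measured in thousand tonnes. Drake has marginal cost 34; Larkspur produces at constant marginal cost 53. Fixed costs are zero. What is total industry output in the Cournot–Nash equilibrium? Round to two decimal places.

44.08

Drake's profit: π_D = (308 - 4Q)q_D - (34q_D). Setting ∂π_D/∂q_D = 0: 274 - 8q_D - 4(q_L) = 0.
Larkspur's profit: π_L = (308 - 4Q)q_L - (53q_L). Setting ∂π_L/∂q_L = 0: 255 - 8q_L - 4(q_D) = 0.
So q_D = (274 - 4q_L)/8 and q_L = (255 - 4q_D)/8.
Substituting one into the other gives q_D = 293/12 and q_L = 59/3.
Total output Q = 293/12 + 59/3 = 529/12.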